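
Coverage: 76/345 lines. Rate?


Coverage = covered / total * 100
Coverage = 76 / 345 * 100
Coverage = 22.03%

22.03%


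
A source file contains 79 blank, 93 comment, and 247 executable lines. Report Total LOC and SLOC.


Total LOC = blank + comment + code
Total LOC = 79 + 93 + 247 = 419
SLOC (source only) = code = 247

Total LOC: 419, SLOC: 247


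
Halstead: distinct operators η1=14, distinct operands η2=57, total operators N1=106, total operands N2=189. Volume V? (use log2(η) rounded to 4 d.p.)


Formula: V = N * log2(η), where N = N1 + N2 and η = η1 + η2
η = 14 + 57 = 71
N = 106 + 189 = 295
log2(71) ≈ 6.1497
V = 295 * 6.1497 = 1814.16

1814.16


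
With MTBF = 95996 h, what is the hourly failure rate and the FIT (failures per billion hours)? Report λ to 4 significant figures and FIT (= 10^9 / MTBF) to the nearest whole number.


Formula: λ = 1 / MTBF; FIT = λ × 1e9 = 1e9 / MTBF
λ = 1 / 95996 ≈ 1.042e-05 failures/hour
FIT = 1e9 / 95996 ≈ 10417 failures per 1e9 hours (nearest whole number)

λ = 1.042e-05 /h, FIT = 10417


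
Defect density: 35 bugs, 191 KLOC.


Defect density = defects / KLOC
Defect density = 35 / 191
Defect density = 0.183 defects/KLOC

0.183 defects/KLOC


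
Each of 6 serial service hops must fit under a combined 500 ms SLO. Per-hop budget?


Formula: per_stage = total_budget / stages
per_stage = 500 / 6
per_stage = 83.33 ms

83.33 ms


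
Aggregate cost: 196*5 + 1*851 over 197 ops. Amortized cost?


Formula: Amortized cost = Total cost / Operations
Total cost = (196 * 5) + (1 * 851)
Total cost = 980 + 851 = 1831
Amortized = 1831 / 197 = 9.2944

9.2944


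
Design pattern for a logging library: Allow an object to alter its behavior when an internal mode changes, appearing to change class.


This matches the State pattern

State


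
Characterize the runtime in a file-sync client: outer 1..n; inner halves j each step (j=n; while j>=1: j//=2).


Reasoning: n times log n
Complexity: O(n log n)

O(n log n)


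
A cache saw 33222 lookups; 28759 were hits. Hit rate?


Formula: hit rate = hits / (hits + misses) * 100
hit rate = 28759 / (28759 + 4463) * 100
hit rate = 28759 / 33222 * 100
hit rate = 86.57%

86.57%


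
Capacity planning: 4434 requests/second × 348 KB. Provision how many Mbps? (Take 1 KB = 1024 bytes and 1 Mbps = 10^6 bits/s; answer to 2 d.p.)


Formula: Mbps = payload_bytes * RPS * 8 / 1e6
Payload per request = 348 KB = 348 * 1024 = 356352 bytes
Total bytes/sec = 356352 * 4434 = 1580064768
Total bits/sec = 1580064768 * 8 = 12640518144
Mbps = 12640518144 / 1e6 = 12640.52

12640.52 Mbps


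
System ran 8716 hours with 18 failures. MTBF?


Formula: MTBF = Total operating time / Number of failures
MTBF = 8716 / 18
MTBF = 484.22 hours

484.22 hours


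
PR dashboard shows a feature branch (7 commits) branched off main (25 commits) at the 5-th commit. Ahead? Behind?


Common ancestor: commit #5
feature commits after divergence: 7 - 5 = 2
main commits after divergence: 25 - 5 = 20
feature is 2 commits ahead of main
main is 20 commits ahead of feature

feature ahead: 2, main ahead: 20


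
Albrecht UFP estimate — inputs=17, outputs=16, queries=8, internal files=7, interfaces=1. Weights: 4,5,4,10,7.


UFP = EI*4 + EO*5 + EQ*4 + ILF*10 + EIF*7
UFP = 17*4 + 16*5 + 8*4 + 7*10 + 1*7
UFP = 68 + 80 + 32 + 70 + 7
UFP = 257

257


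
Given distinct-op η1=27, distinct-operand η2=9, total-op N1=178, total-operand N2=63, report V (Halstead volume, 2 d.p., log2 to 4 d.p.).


Formula: V = N * log2(η), where N = N1 + N2 and η = η1 + η2
η = 27 + 9 = 36
N = 178 + 63 = 241
log2(36) ≈ 5.1699
V = 241 * 5.1699 = 1245.95

1245.95


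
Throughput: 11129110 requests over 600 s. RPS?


Formula: throughput = requests / seconds
throughput = 11129110 / 600
throughput = 18548.52 requests/second

18548.52 requests/second


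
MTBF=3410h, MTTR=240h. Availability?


Availability = MTBF / (MTBF + MTTR)
Availability = 3410 / (3410 + 240)
Availability = 3410 / 3650
Availability = 93.4247%

93.4247%


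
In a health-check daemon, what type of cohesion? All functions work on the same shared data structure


Reasoning: Functions share data
Type: Communicational cohesion

Communicational cohesion


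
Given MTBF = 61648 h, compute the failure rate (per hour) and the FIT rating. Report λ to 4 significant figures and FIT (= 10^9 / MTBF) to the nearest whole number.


Formula: λ = 1 / MTBF; FIT = λ × 1e9 = 1e9 / MTBF
λ = 1 / 61648 ≈ 1.622e-05 failures/hour
FIT = 1e9 / 61648 ≈ 16221 failures per 1e9 hours (nearest whole number)

λ = 1.622e-05 /h, FIT = 16221


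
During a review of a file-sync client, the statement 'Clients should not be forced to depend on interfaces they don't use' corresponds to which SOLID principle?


This describes the Interface Segregation Principle (ISP)

Interface Segregation Principle (ISP)


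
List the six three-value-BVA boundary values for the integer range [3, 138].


Range: [3, 138]
Boundaries: just below min, min, min+1, max-1, max, just above max
Values: [2, 3, 4, 137, 138, 139]

[2, 3, 4, 137, 138, 139]


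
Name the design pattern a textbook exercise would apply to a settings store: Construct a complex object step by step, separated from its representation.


This matches the Builder pattern

Builder


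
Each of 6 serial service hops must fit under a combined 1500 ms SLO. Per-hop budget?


Formula: per_stage = total_budget / stages
per_stage = 1500 / 6
per_stage = 250.0 ms

250.0 ms


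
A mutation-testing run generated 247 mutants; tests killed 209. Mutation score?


Mutation score = killed / total * 100
Mutation score = 209 / 247 * 100
Mutation score = 84.62%

84.62%


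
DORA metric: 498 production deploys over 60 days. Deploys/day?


Formula: deployments per day = releases / days
= 498 / 60
= 8.3 deploys/day
(equivalently, 58.1 deploys/week)

8.3 deploys/day


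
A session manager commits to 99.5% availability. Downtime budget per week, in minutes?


Formula: allowed downtime = period * (100 - SLA) / 100
Period (week) = 10080 minutes
Unavailability fraction = (100 - 99.5) / 100
Allowed downtime = 10080 * (100 - 99.5) / 100
Allowed downtime = 50.4 minutes

50.4 minutes


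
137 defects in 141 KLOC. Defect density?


Defect density = defects / KLOC
Defect density = 137 / 141
Defect density = 0.972 defects/KLOC

0.972 defects/KLOC


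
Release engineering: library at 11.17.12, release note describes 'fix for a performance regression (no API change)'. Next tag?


Current: 11.17.12
Change category: 'fix for a performance regression (no API change)' → patch bump
SemVer rule: patch bump → increment PATCH (MAJOR and MINOR unchanged)
New: 11.17.13

11.17.13


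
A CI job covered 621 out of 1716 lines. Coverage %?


Coverage = covered / total * 100
Coverage = 621 / 1716 * 100
Coverage = 36.19%

36.19%


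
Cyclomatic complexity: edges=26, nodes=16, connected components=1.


Formula: V(G) = E - N + 2P
V(G) = 26 - 16 + 2*1
V(G) = 10 + 2
V(G) = 12

12


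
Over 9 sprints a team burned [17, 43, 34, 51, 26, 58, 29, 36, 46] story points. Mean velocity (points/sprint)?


Formula: Avg velocity = Total points / Number of sprints
Points: [17, 43, 34, 51, 26, 58, 29, 36, 46]
Sum = 17 + 43 + 34 + 51 + 26 + 58 + 29 + 36 + 46 = 340
Avg velocity = 340 / 9 = 37.78 points/sprint

37.78 points/sprint


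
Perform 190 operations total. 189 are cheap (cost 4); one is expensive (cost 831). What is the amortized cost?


Formula: Amortized cost = Total cost / Operations
Total cost = (189 * 4) + (1 * 831)
Total cost = 756 + 831 = 1587
Amortized = 1587 / 190 = 8.3526

8.3526


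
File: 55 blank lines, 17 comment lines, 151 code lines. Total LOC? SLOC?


Total LOC = blank + comment + code
Total LOC = 55 + 17 + 151 = 223
SLOC (source only) = code = 151

Total LOC: 223, SLOC: 151


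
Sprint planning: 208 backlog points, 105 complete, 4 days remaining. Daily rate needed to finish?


Formula: Required rate = Remaining points / Days left
Remaining = 208 - 105 = 103 points
Required rate = 103 / 4 = 25.75 points/day

25.75 points/day


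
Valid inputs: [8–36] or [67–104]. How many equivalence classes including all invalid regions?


Valid ranges: [8,36] and [67,104]
Class 1: x < 8 — invalid
Class 2: 8 ≤ x ≤ 36 — valid
Class 3: 36 < x < 67 — invalid (gap between ranges)
Class 4: 67 ≤ x ≤ 104 — valid
Class 5: x > 104 — invalid
Total equivalence classes: 5

5 equivalence classes


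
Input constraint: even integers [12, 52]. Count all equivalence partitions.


Constraint: even integers in [12, 52]
Class 1: x < 12 — out-of-range invalid
Class 2: x in [12,52] but odd — wrong type invalid
Class 3: x in [12,52] and even — valid
Class 4: x > 52 — out-of-range invalid
Total equivalence classes: 4

4 equivalence classes


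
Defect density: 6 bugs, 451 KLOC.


Defect density = defects / KLOC
Defect density = 6 / 451
Defect density = 0.013 defects/KLOC

0.013 defects/KLOC


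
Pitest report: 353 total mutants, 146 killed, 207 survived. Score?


Mutation score = killed / total * 100
Mutation score = 146 / 353 * 100
Mutation score = 41.36%

41.36%


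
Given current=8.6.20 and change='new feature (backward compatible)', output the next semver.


Current: 8.6.20
Change category: 'new feature (backward compatible)' → minor bump
SemVer rule: minor bump → increment MINOR, reset PATCH to 0 (MAJOR unchanged)
New: 8.7.0

8.7.0


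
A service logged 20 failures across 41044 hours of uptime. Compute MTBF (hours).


Formula: MTBF = Total operating time / Number of failures
MTBF = 41044 / 20
MTBF = 2052.2 hours

2052.2 hours


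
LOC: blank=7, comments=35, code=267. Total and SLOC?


Total LOC = blank + comment + code
Total LOC = 7 + 35 + 267 = 309
SLOC (source only) = code = 267

Total LOC: 309, SLOC: 267


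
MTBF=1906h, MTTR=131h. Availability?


Availability = MTBF / (MTBF + MTTR)
Availability = 1906 / (1906 + 131)
Availability = 1906 / 2037
Availability = 93.569%

93.569%


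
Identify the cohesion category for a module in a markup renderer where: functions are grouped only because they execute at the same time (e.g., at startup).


Reasoning: Related by timing only
Type: Temporal cohesion

Temporal cohesion


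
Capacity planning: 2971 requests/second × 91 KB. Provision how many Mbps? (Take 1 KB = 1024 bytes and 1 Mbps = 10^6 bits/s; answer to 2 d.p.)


Formula: Mbps = payload_bytes * RPS * 8 / 1e6
Payload per request = 91 KB = 91 * 1024 = 93184 bytes
Total bytes/sec = 93184 * 2971 = 276849664
Total bits/sec = 276849664 * 8 = 2214797312
Mbps = 2214797312 / 1e6 = 2214.8

2214.8 Mbps


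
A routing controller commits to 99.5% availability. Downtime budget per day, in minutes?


Formula: allowed downtime = period * (100 - SLA) / 100
Period (day) = 1440 minutes
Unavailability fraction = (100 - 99.5) / 100
Allowed downtime = 1440 * (100 - 99.5) / 100
Allowed downtime = 7.2 minutes

7.2 minutes


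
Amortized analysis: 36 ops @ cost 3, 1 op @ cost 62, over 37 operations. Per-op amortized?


Formula: Amortized cost = Total cost / Operations
Total cost = (36 * 3) + (1 * 62)
Total cost = 108 + 62 = 170
Amortized = 170 / 37 = 4.5946

4.5946


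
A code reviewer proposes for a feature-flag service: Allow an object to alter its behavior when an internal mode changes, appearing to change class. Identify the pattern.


This matches the State pattern

State


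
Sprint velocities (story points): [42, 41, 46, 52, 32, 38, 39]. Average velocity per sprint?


Formula: Avg velocity = Total points / Number of sprints
Points: [42, 41, 46, 52, 32, 38, 39]
Sum = 42 + 41 + 46 + 52 + 32 + 38 + 39 = 290
Avg velocity = 290 / 7 = 41.43 points/sprint

41.43 points/sprint


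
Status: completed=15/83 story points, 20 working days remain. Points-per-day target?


Formula: Required rate = Remaining points / Days left
Remaining = 83 - 15 = 68 points
Required rate = 68 / 20 = 3.4 points/day

3.4 points/day


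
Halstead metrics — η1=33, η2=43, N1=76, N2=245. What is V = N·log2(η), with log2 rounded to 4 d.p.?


Formula: V = N * log2(η), where N = N1 + N2 and η = η1 + η2
η = 33 + 43 = 76
N = 76 + 245 = 321
log2(76) ≈ 6.2479
V = 321 * 6.2479 = 2005.58

2005.58


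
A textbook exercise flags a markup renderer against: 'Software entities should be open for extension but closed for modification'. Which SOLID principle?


This describes the Open/Closed Principle (OCP)

Open/Closed Principle (OCP)


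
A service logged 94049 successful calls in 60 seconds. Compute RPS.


Formula: throughput = requests / seconds
throughput = 94049 / 60
throughput = 1567.48 requests/second

1567.48 requests/second


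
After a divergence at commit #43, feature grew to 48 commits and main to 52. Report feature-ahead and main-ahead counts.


Common ancestor: commit #43
feature commits after divergence: 48 - 43 = 5
main commits after divergence: 52 - 43 = 9
feature is 5 commits ahead of main
main is 9 commits ahead of feature

feature ahead: 5, main ahead: 9


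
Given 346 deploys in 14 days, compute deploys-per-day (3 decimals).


Formula: deployments per day = releases / days
= 346 / 14
= 24.714 deploys/day
(equivalently, 173.0 deploys/week)

24.714 deploys/day


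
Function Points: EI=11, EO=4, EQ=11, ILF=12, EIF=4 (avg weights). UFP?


UFP = EI*4 + EO*5 + EQ*4 + ILF*10 + EIF*7
UFP = 11*4 + 4*5 + 11*4 + 12*10 + 4*7
UFP = 44 + 20 + 44 + 120 + 28
UFP = 256

256


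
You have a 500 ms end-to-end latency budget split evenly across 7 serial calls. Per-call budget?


Formula: per_stage = total_budget / stages
per_stage = 500 / 7
per_stage = 71.43 ms

71.43 ms


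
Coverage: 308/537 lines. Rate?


Coverage = covered / total * 100
Coverage = 308 / 537 * 100
Coverage = 57.36%

57.36%


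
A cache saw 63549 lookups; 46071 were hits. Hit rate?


Formula: hit rate = hits / (hits + misses) * 100
hit rate = 46071 / (46071 + 17478) * 100
hit rate = 46071 / 63549 * 100
hit rate = 72.5%

72.5%


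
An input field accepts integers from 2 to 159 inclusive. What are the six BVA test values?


Range: [2, 159]
Boundaries: just below min, min, min+1, max-1, max, just above max
Values: [1, 2, 3, 158, 159, 160]

[1, 2, 3, 158, 159, 160]


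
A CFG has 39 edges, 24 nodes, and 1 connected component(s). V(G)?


Formula: V(G) = E - N + 2P
V(G) = 39 - 24 + 2*1
V(G) = 15 + 2
V(G) = 17

17


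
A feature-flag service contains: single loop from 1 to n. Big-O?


Reasoning: one pass through n items
Complexity: O(n)

O(n)


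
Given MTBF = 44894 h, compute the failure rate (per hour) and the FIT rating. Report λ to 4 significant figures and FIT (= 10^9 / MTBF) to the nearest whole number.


Formula: λ = 1 / MTBF; FIT = λ × 1e9 = 1e9 / MTBF
λ = 1 / 44894 ≈ 2.227e-05 failures/hour
FIT = 1e9 / 44894 ≈ 22275 failures per 1e9 hours (nearest whole number)

λ = 2.227e-05 /h, FIT = 22275


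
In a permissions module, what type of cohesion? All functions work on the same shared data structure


Reasoning: Functions share data
Type: Communicational cohesion

Communicational cohesion


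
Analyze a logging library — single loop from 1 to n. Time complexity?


Reasoning: one pass through n items
Complexity: O(n)

O(n)


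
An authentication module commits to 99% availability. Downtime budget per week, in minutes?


Formula: allowed downtime = period * (100 - SLA) / 100
Period (week) = 10080 minutes
Unavailability fraction = (100 - 99.0) / 100
Allowed downtime = 10080 * (100 - 99.0) / 100
Allowed downtime = 100.8 minutes

100.8 minutes


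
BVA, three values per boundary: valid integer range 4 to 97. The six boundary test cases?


Range: [4, 97]
Boundaries: just below min, min, min+1, max-1, max, just above max
Values: [3, 4, 5, 96, 97, 98]

[3, 4, 5, 96, 97, 98]


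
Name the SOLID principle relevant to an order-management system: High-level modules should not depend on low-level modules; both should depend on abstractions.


This describes the Dependency Inversion Principle (DIP)

Dependency Inversion Principle (DIP)


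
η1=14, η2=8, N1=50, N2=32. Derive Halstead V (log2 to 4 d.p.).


Formula: V = N * log2(η), where N = N1 + N2 and η = η1 + η2
η = 14 + 8 = 22
N = 50 + 32 = 82
log2(22) ≈ 4.4594
V = 82 * 4.4594 = 365.67

365.67


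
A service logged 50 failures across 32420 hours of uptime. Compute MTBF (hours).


Formula: MTBF = Total operating time / Number of failures
MTBF = 32420 / 50
MTBF = 648.4 hours

648.4 hours


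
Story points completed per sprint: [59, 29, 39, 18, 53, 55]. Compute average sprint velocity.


Formula: Avg velocity = Total points / Number of sprints
Points: [59, 29, 39, 18, 53, 55]
Sum = 59 + 29 + 39 + 18 + 53 + 55 = 253
Avg velocity = 253 / 6 = 42.17 points/sprint

42.17 points/sprint


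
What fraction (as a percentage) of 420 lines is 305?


Coverage = covered / total * 100
Coverage = 305 / 420 * 100
Coverage = 72.62%

72.62%


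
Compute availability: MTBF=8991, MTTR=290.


Availability = MTBF / (MTBF + MTTR)
Availability = 8991 / (8991 + 290)
Availability = 8991 / 9281
Availability = 96.8753%

96.8753%


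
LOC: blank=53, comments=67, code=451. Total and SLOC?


Total LOC = blank + comment + code
Total LOC = 53 + 67 + 451 = 571
SLOC (source only) = code = 451

Total LOC: 571, SLOC: 451


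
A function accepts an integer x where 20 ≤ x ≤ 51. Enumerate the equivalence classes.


Valid range: [20, 51]
Class 1: x < 20 — invalid
Class 2: 20 ≤ x ≤ 51 — valid
Class 3: x > 51 — invalid
Total equivalence classes: 3

3 equivalence classes


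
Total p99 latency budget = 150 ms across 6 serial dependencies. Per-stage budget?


Formula: per_stage = total_budget / stages
per_stage = 150 / 6
per_stage = 25.0 ms

25.0 ms


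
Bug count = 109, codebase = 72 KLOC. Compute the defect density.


Defect density = defects / KLOC
Defect density = 109 / 72
Defect density = 1.514 defects/KLOC

1.514 defects/KLOC


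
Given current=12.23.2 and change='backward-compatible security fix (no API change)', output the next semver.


Current: 12.23.2
Change category: 'backward-compatible security fix (no API change)' → patch bump
SemVer rule: patch bump → increment PATCH (MAJOR and MINOR unchanged)
New: 12.23.3

12.23.3


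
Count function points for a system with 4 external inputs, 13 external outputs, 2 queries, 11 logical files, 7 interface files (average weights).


UFP = EI*4 + EO*5 + EQ*4 + ILF*10 + EIF*7
UFP = 4*4 + 13*5 + 2*4 + 11*10 + 7*7
UFP = 16 + 65 + 8 + 110 + 49
UFP = 248

248


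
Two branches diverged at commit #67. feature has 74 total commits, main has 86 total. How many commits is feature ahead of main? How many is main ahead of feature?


Common ancestor: commit #67
feature commits after divergence: 74 - 67 = 7
main commits after divergence: 86 - 67 = 19
feature is 7 commits ahead of main
main is 19 commits ahead of feature

feature ahead: 7, main ahead: 19


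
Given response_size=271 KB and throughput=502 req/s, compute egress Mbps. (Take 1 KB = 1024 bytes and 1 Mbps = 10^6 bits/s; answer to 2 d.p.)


Formula: Mbps = payload_bytes * RPS * 8 / 1e6
Payload per request = 271 KB = 271 * 1024 = 277504 bytes
Total bytes/sec = 277504 * 502 = 139307008
Total bits/sec = 139307008 * 8 = 1114456064
Mbps = 1114456064 / 1e6 = 1114.46

1114.46 Mbps


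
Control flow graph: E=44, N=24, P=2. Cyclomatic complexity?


Formula: V(G) = E - N + 2P
V(G) = 44 - 24 + 2*2
V(G) = 20 + 4
V(G) = 24

24


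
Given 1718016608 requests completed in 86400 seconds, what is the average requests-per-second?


Formula: throughput = requests / seconds
throughput = 1718016608 / 86400
throughput = 19884.45 requests/second

19884.45 requests/second


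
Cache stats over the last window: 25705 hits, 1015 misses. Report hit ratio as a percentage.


Formula: hit rate = hits / (hits + misses) * 100
hit rate = 25705 / (25705 + 1015) * 100
hit rate = 25705 / 26720 * 100
hit rate = 96.2%

96.2%


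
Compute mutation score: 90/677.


Mutation score = killed / total * 100
Mutation score = 90 / 677 * 100
Mutation score = 13.29%

13.29%


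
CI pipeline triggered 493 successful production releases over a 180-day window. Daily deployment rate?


Formula: deployments per day = releases / days
= 493 / 180
= 2.739 deploys/day
(equivalently, 19.17 deploys/week)

2.739 deploys/day


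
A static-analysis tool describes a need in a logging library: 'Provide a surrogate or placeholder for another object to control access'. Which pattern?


This matches the Proxy pattern

Proxy


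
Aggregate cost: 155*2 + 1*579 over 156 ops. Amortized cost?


Formula: Amortized cost = Total cost / Operations
Total cost = (155 * 2) + (1 * 579)
Total cost = 310 + 579 = 889
Amortized = 889 / 156 = 5.6987

5.6987


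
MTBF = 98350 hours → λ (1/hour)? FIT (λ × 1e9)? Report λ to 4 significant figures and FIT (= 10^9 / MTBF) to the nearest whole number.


Formula: λ = 1 / MTBF; FIT = λ × 1e9 = 1e9 / MTBF
λ = 1 / 98350 ≈ 1.017e-05 failures/hour
FIT = 1e9 / 98350 ≈ 10168 failures per 1e9 hours (nearest whole number)

λ = 1.017e-05 /h, FIT = 10168


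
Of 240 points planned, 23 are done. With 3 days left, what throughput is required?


Formula: Required rate = Remaining points / Days left
Remaining = 240 - 23 = 217 points
Required rate = 217 / 3 = 72.33 points/day

72.33 points/day


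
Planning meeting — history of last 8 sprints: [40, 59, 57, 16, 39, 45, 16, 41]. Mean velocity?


Formula: Avg velocity = Total points / Number of sprints
Points: [40, 59, 57, 16, 39, 45, 16, 41]
Sum = 40 + 59 + 57 + 16 + 39 + 45 + 16 + 41 = 313
Avg velocity = 313 / 8 = 39.13 points/sprint

39.13 points/sprint


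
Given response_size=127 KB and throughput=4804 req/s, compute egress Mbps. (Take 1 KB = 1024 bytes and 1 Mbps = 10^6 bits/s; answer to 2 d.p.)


Formula: Mbps = payload_bytes * RPS * 8 / 1e6
Payload per request = 127 KB = 127 * 1024 = 130048 bytes
Total bytes/sec = 130048 * 4804 = 624750592
Total bits/sec = 624750592 * 8 = 4998004736
Mbps = 4998004736 / 1e6 = 4998.0

4998.0 Mbps


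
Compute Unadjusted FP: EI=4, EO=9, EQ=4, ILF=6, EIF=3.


UFP = EI*4 + EO*5 + EQ*4 + ILF*10 + EIF*7
UFP = 4*4 + 9*5 + 4*4 + 6*10 + 3*7
UFP = 16 + 45 + 16 + 60 + 21
UFP = 158

158


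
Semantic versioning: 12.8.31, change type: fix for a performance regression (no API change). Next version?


Current: 12.8.31
Change category: 'fix for a performance regression (no API change)' → patch bump
SemVer rule: patch bump → increment PATCH (MAJOR and MINOR unchanged)
New: 12.8.32

12.8.32


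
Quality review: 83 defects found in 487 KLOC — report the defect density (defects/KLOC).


Defect density = defects / KLOC
Defect density = 83 / 487
Defect density = 0.17 defects/KLOC

0.17 defects/KLOC


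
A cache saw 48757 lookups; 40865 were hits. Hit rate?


Formula: hit rate = hits / (hits + misses) * 100
hit rate = 40865 / (40865 + 7892) * 100
hit rate = 40865 / 48757 * 100
hit rate = 83.81%

83.81%


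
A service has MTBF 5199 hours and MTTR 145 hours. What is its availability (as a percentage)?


Availability = MTBF / (MTBF + MTTR)
Availability = 5199 / (5199 + 145)
Availability = 5199 / 5344
Availability = 97.2867%

97.2867%


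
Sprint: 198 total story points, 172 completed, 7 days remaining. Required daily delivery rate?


Formula: Required rate = Remaining points / Days left
Remaining = 198 - 172 = 26 points
Required rate = 26 / 7 = 3.71 points/day

3.71 points/day


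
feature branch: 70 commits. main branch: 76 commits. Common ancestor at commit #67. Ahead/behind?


Common ancestor: commit #67
feature commits after divergence: 70 - 67 = 3
main commits after divergence: 76 - 67 = 9
feature is 3 commits ahead of main
main is 9 commits ahead of feature

feature ahead: 3, main ahead: 9


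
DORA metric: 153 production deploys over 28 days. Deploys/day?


Formula: deployments per day = releases / days
= 153 / 28
= 5.464 deploys/day
(equivalently, 38.25 deploys/week)

5.464 deploys/day


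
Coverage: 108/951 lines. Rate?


Coverage = covered / total * 100
Coverage = 108 / 951 * 100
Coverage = 11.36%

11.36%


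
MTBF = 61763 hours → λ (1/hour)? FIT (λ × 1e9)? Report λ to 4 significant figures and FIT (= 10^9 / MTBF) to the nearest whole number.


Formula: λ = 1 / MTBF; FIT = λ × 1e9 = 1e9 / MTBF
λ = 1 / 61763 ≈ 1.619e-05 failures/hour
FIT = 1e9 / 61763 ≈ 16191 failures per 1e9 hours (nearest whole number)

λ = 1.619e-05 /h, FIT = 16191


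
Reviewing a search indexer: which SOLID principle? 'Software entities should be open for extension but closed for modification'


This describes the Open/Closed Principle (OCP)

Open/Closed Principle (OCP)


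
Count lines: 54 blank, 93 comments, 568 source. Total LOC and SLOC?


Total LOC = blank + comment + code
Total LOC = 54 + 93 + 568 = 715
SLOC (source only) = code = 568

Total LOC: 715, SLOC: 568


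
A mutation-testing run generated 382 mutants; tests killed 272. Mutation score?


Mutation score = killed / total * 100
Mutation score = 272 / 382 * 100
Mutation score = 71.2%

71.2%


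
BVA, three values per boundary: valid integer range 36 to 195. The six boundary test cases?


Range: [36, 195]
Boundaries: just below min, min, min+1, max-1, max, just above max
Values: [35, 36, 37, 194, 195, 196]

[35, 36, 37, 194, 195, 196]


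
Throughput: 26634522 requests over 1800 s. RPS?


Formula: throughput = requests / seconds
throughput = 26634522 / 1800
throughput = 14796.96 requests/second

14796.96 requests/second


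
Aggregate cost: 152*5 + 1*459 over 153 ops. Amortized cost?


Formula: Amortized cost = Total cost / Operations
Total cost = (152 * 5) + (1 * 459)
Total cost = 760 + 459 = 1219
Amortized = 1219 / 153 = 7.9673

7.9673


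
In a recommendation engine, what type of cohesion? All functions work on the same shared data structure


Reasoning: Functions share data
Type: Communicational cohesion

Communicational cohesion


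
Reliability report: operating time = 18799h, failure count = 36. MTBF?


Formula: MTBF = Total operating time / Number of failures
MTBF = 18799 / 36
MTBF = 522.19 hours

522.19 hours


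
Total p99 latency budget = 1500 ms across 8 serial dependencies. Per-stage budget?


Formula: per_stage = total_budget / stages
per_stage = 1500 / 8
per_stage = 187.5 ms

187.5 ms


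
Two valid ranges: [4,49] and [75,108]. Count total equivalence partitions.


Valid ranges: [4,49] and [75,108]
Class 1: x < 4 — invalid
Class 2: 4 ≤ x ≤ 49 — valid
Class 3: 49 < x < 75 — invalid (gap between ranges)
Class 4: 75 ≤ x ≤ 108 — valid
Class 5: x > 108 — invalid
Total equivalence classes: 5

5 equivalence classes


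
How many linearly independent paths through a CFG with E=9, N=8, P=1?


Formula: V(G) = E - N + 2P
V(G) = 9 - 8 + 2*1
V(G) = 1 + 2
V(G) = 3

3


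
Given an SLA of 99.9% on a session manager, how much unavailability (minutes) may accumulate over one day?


Formula: allowed downtime = period * (100 - SLA) / 100
Period (day) = 1440 minutes
Unavailability fraction = (100 - 99.9) / 100
Allowed downtime = 1440 * (100 - 99.9) / 100
Allowed downtime = 1.44 minutes

1.44 minutes


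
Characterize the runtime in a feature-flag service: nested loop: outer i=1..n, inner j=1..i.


Reasoning: triangle: n(n+1)/2 ~ n^2/2
Complexity: O(n^2)

O(n^2)


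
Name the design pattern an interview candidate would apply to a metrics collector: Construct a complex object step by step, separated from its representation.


This matches the Builder pattern

Builder


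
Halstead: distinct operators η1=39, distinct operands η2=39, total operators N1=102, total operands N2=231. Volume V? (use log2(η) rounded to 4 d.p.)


Formula: V = N * log2(η), where N = N1 + N2 and η = η1 + η2
η = 39 + 39 = 78
N = 102 + 231 = 333
log2(78) ≈ 6.2854
V = 333 * 6.2854 = 2093.04

2093.04


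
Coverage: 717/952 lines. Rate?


Coverage = covered / total * 100
Coverage = 717 / 952 * 100
Coverage = 75.32%

75.32%


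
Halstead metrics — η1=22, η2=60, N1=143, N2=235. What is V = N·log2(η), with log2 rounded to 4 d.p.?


Formula: V = N * log2(η), where N = N1 + N2 and η = η1 + η2
η = 22 + 60 = 82
N = 143 + 235 = 378
log2(82) ≈ 6.3576
V = 378 * 6.3576 = 2403.17

2403.17


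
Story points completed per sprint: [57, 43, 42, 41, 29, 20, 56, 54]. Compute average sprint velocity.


Formula: Avg velocity = Total points / Number of sprints
Points: [57, 43, 42, 41, 29, 20, 56, 54]
Sum = 57 + 43 + 42 + 41 + 29 + 20 + 56 + 54 = 342
Avg velocity = 342 / 8 = 42.75 points/sprint

42.75 points/sprint


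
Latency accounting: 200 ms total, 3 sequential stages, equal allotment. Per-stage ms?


Formula: per_stage = total_budget / stages
per_stage = 200 / 3
per_stage = 66.67 ms

66.67 ms


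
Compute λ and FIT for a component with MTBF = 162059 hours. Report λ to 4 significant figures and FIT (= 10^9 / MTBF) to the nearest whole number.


Formula: λ = 1 / MTBF; FIT = λ × 1e9 = 1e9 / MTBF
λ = 1 / 162059 ≈ 6.171e-06 failures/hour
FIT = 1e9 / 162059 ≈ 6171 failures per 1e9 hours (nearest whole number)

λ = 6.171e-06 /h, FIT = 6171


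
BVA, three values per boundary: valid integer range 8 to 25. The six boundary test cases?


Range: [8, 25]
Boundaries: just below min, min, min+1, max-1, max, just above max
Values: [7, 8, 9, 24, 25, 26]

[7, 8, 9, 24, 25, 26]


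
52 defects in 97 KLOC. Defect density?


Defect density = defects / KLOC
Defect density = 52 / 97
Defect density = 0.536 defects/KLOC

0.536 defects/KLOC


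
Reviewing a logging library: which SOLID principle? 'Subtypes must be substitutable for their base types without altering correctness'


This describes the Liskov Substitution Principle (LSP)

Liskov Substitution Principle (LSP)


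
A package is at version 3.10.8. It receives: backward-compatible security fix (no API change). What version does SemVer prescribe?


Current: 3.10.8
Change category: 'backward-compatible security fix (no API change)' → patch bump
SemVer rule: patch bump → increment PATCH (MAJOR and MINOR unchanged)
New: 3.10.9

3.10.9


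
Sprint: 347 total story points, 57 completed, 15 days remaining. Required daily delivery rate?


Formula: Required rate = Remaining points / Days left
Remaining = 347 - 57 = 290 points
Required rate = 290 / 15 = 19.33 points/day

19.33 points/day


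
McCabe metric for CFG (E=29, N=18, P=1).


Formula: V(G) = E - N + 2P
V(G) = 29 - 18 + 2*1
V(G) = 11 + 2
V(G) = 13

13


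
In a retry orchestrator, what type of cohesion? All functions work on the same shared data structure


Reasoning: Functions share data
Type: Communicational cohesion

Communicational cohesion


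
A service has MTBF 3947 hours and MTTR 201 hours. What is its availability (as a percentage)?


Availability = MTBF / (MTBF + MTTR)
Availability = 3947 / (3947 + 201)
Availability = 3947 / 4148
Availability = 95.1543%

95.1543%


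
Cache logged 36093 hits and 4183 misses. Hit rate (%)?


Formula: hit rate = hits / (hits + misses) * 100
hit rate = 36093 / (36093 + 4183) * 100
hit rate = 36093 / 40276 * 100
hit rate = 89.61%

89.61%


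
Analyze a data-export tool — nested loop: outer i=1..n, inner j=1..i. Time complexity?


Reasoning: triangle: n(n+1)/2 ~ n^2/2
Complexity: O(n^2)

O(n^2)


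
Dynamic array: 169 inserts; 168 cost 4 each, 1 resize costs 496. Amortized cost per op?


Formula: Amortized cost = Total cost / Operations
Total cost = (168 * 4) + (1 * 496)
Total cost = 672 + 496 = 1168
Amortized = 1168 / 169 = 6.9112

6.9112


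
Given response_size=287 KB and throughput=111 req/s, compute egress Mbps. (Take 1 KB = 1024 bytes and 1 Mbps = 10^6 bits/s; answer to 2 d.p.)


Formula: Mbps = payload_bytes * RPS * 8 / 1e6
Payload per request = 287 KB = 287 * 1024 = 293888 bytes
Total bytes/sec = 293888 * 111 = 32621568
Total bits/sec = 32621568 * 8 = 260972544
Mbps = 260972544 / 1e6 = 260.97

260.97 Mbps


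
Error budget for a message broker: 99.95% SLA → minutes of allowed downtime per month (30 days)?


Formula: allowed downtime = period * (100 - SLA) / 100
Period (month (30 days)) = 43200 minutes
Unavailability fraction = (100 - 99.95) / 100
Allowed downtime = 43200 * (100 - 99.95) / 100
Allowed downtime = 21.6 minutes

21.6 minutes


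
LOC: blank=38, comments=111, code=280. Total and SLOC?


Total LOC = blank + comment + code
Total LOC = 38 + 111 + 280 = 429
SLOC (source only) = code = 280

Total LOC: 429, SLOC: 280


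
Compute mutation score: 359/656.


Mutation score = killed / total * 100
Mutation score = 359 / 656 * 100
Mutation score = 54.73%

54.73%


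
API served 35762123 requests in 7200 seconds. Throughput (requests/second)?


Formula: throughput = requests / seconds
throughput = 35762123 / 7200
throughput = 4966.96 requests/second

4966.96 requests/second


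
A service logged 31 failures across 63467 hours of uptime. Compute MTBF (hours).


Formula: MTBF = Total operating time / Number of failures
MTBF = 63467 / 31
MTBF = 2047.32 hours

2047.32 hours


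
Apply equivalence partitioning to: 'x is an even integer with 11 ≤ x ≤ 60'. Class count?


Constraint: even integers in [11, 60]
Class 1: x < 11 — out-of-range invalid
Class 2: x in [11,60] but odd — wrong type invalid
Class 3: x in [11,60] and even — valid
Class 4: x > 60 — out-of-range invalid
Total equivalence classes: 4

4 equivalence classes


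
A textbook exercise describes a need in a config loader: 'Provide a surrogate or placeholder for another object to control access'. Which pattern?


This matches the Proxy pattern

Proxy


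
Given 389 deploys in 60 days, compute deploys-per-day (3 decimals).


Formula: deployments per day = releases / days
= 389 / 60
= 6.483 deploys/day
(equivalently, 45.38 deploys/week)

6.483 deploys/day


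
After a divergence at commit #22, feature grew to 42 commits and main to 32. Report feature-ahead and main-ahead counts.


Common ancestor: commit #22
feature commits after divergence: 42 - 22 = 20
main commits after divergence: 32 - 22 = 10
feature is 20 commits ahead of main
main is 10 commits ahead of feature

feature ahead: 20, main ahead: 10


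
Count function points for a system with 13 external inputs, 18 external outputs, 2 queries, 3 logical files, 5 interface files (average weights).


UFP = EI*4 + EO*5 + EQ*4 + ILF*10 + EIF*7
UFP = 13*4 + 18*5 + 2*4 + 3*10 + 5*7
UFP = 52 + 90 + 8 + 30 + 35
UFP = 215

215


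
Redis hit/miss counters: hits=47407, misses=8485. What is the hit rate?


Formula: hit rate = hits / (hits + misses) * 100
hit rate = 47407 / (47407 + 8485) * 100
hit rate = 47407 / 55892 * 100
hit rate = 84.82%

84.82%


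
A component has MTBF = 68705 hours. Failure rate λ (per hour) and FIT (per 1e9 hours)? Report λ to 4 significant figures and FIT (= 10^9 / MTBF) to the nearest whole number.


Formula: λ = 1 / MTBF; FIT = λ × 1e9 = 1e9 / MTBF
λ = 1 / 68705 ≈ 1.455e-05 failures/hour
FIT = 1e9 / 68705 ≈ 14555 failures per 1e9 hours (nearest whole number)

λ = 1.455e-05 /h, FIT = 14555


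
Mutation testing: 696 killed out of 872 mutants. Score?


Mutation score = killed / total * 100
Mutation score = 696 / 872 * 100
Mutation score = 79.82%

79.82%


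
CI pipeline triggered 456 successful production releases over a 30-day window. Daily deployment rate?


Formula: deployments per day = releases / days
= 456 / 30
= 15.2 deploys/day
(equivalently, 106.4 deploys/week)

15.2 deploys/day


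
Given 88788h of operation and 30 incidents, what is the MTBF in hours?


Formula: MTBF = Total operating time / Number of failures
MTBF = 88788 / 30
MTBF = 2959.6 hours

2959.6 hours


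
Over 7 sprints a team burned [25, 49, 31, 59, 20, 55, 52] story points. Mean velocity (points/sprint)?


Formula: Avg velocity = Total points / Number of sprints
Points: [25, 49, 31, 59, 20, 55, 52]
Sum = 25 + 49 + 31 + 59 + 20 + 55 + 52 = 291
Avg velocity = 291 / 7 = 41.57 points/sprint

41.57 points/sprint


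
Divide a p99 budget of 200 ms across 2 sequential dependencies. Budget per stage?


Formula: per_stage = total_budget / stages
per_stage = 200 / 2
per_stage = 100.0 ms

100.0 ms


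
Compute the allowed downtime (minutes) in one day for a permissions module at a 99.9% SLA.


Formula: allowed downtime = period * (100 - SLA) / 100
Period (day) = 1440 minutes
Unavailability fraction = (100 - 99.9) / 100
Allowed downtime = 1440 * (100 - 99.9) / 100
Allowed downtime = 1.44 minutes

1.44 minutes


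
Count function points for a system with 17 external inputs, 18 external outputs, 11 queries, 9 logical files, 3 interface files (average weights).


UFP = EI*4 + EO*5 + EQ*4 + ILF*10 + EIF*7
UFP = 17*4 + 18*5 + 11*4 + 9*10 + 3*7
UFP = 68 + 90 + 44 + 90 + 21
UFP = 313

313


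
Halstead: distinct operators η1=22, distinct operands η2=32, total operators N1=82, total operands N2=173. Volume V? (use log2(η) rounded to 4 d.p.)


Formula: V = N * log2(η), where N = N1 + N2 and η = η1 + η2
η = 22 + 32 = 54
N = 82 + 173 = 255
log2(54) ≈ 5.7549
V = 255 * 5.7549 = 1467.50

1467.50


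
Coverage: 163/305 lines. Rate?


Coverage = covered / total * 100
Coverage = 163 / 305 * 100
Coverage = 53.44%

53.44%


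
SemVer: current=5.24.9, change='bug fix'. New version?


Current: 5.24.9
Change category: 'bug fix' → patch bump
SemVer rule: patch bump → increment PATCH (MAJOR and MINOR unchanged)
New: 5.24.10

5.24.10


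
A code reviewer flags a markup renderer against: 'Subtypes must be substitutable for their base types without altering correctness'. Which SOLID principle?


This describes the Liskov Substitution Principle (LSP)

Liskov Substitution Principle (LSP)


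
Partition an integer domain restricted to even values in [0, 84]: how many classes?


Constraint: even integers in [0, 84]
Class 1: x < 0 — out-of-range invalid
Class 2: x in [0,84] but odd — wrong type invalid
Class 3: x in [0,84] and even — valid
Class 4: x > 84 — out-of-range invalid
Total equivalence classes: 4

4 equivalence classes


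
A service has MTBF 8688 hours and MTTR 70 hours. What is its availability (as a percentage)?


Availability = MTBF / (MTBF + MTTR)
Availability = 8688 / (8688 + 70)
Availability = 8688 / 8758
Availability = 99.2007%

99.2007%


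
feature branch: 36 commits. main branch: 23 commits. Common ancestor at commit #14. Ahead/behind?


Common ancestor: commit #14
feature commits after divergence: 36 - 14 = 22
main commits after divergence: 23 - 14 = 9
feature is 22 commits ahead of main
main is 9 commits ahead of feature

feature ahead: 22, main ahead: 9


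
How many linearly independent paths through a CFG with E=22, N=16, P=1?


Formula: V(G) = E - N + 2P
V(G) = 22 - 16 + 2*1
V(G) = 6 + 2
V(G) = 8

8


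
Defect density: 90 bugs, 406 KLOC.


Defect density = defects / KLOC
Defect density = 90 / 406
Defect density = 0.222 defects/KLOC

0.222 defects/KLOC


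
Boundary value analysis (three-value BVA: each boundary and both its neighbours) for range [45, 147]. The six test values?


Range: [45, 147]
Boundaries: just below min, min, min+1, max-1, max, just above max
Values: [44, 45, 46, 146, 147, 148]

[44, 45, 46, 146, 147, 148]


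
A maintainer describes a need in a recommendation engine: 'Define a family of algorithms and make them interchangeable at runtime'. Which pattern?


This matches the Strategy pattern

Strategy
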